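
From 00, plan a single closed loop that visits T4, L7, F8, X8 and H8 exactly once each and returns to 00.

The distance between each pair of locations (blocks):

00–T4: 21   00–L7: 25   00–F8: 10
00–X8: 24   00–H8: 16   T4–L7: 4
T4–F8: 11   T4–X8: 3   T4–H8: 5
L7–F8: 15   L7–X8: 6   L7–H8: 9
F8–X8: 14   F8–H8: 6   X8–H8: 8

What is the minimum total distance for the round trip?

55 blocks — the shortest possible round trip.

There are 60 distinct closed tours to check (reversals are equivalent).
00→T4→L7→F8→X8→H8→00: 21+4+15+14+8+16 = 78
00→T4→L7→F8→H8→X8→00: 21+4+15+6+8+24 = 78
00→T4→L7→X8→F8→H8→00: 21+4+6+14+6+16 = 67
00→T4→L7→X8→H8→F8→00: 21+4+6+8+6+10 = 55
00→T4→L7→H8→F8→X8→00: 21+4+9+6+14+24 = 78
00→T4→L7→H8→X8→F8→00: 21+4+9+8+14+10 = 66
00→T4→F8→L7→X8→H8→00: 21+11+15+6+8+16 = 77
00→T4→F8→L7→H8→X8→00: 21+11+15+9+8+24 = 88
00→T4→F8→X8→L7→H8→00: 21+11+14+6+9+16 = 77
00→T4→F8→X8→H8→L7→00: 21+11+14+8+9+25 = 88
00→T4→F8→H8→L7→X8→00: 21+11+6+9+6+24 = 77
00→T4→F8→H8→X8→L7→00: 21+11+6+8+6+25 = 77
00→T4→X8→L7→F8→H8→00: 21+3+6+15+6+16 = 67
00→T4→X8→L7→H8→F8→00: 21+3+6+9+6+10 = 55
… (46 more)
The minimum is 55.
One optimal route: 00 → T4 → L7 → X8 → H8 → F8 → 00 (or its reverse).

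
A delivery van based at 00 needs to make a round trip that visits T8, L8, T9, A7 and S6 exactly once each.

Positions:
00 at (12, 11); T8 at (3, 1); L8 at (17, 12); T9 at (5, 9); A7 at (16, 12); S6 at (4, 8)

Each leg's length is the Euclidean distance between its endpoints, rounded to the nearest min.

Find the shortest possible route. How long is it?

With 5 stops there are 5!/2 = 60 distinct round trips (a route and its reverse cost the same).
00-T8-L8-T9-A7-S6-00: 13+18+12+11+13+9 = 76
00-T8-L8-T9-S6-A7-00: 13+18+12+1+13+4 = 61
00-T8-L8-A7-T9-S6-00: 13+18+1+11+1+9 = 53
00-T8-L8-A7-S6-T9-00: 13+18+1+13+1+7 = 53
00-T8-L8-S6-T9-A7-00: 13+18+14+1+11+4 = 61
00-T8-L8-S6-A7-T9-00: 13+18+14+13+11+7 = 76
00-T8-T9-L8-A7-S6-00: 13+8+12+1+13+9 = 56
00-T8-T9-L8-S6-A7-00: 13+8+12+14+13+4 = 64
00-T8-T9-A7-L8-S6-00: 13+8+11+1+14+9 = 56
00-T8-T9-A7-S6-L8-00: 13+8+11+13+14+5 = 64
00-T8-T9-S6-L8-A7-00: 13+8+1+14+1+4 = 41
00-T8-T9-S6-A7-L8-00: 13+8+1+13+1+5 = 41
00-T8-A7-L8-T9-S6-00: 13+17+1+12+1+9 = 53
00-T8-A7-L8-S6-T9-00: 13+17+1+14+1+7 = 53
… (46 more)
00-T8-S6-T9-L8-A7-00: 13+7+1+12+1+4 = 38  ← best
The minimum is 38.
One optimal route: 00 → T8 → S6 → T9 → L8 → A7 → 00 (or its reverse).

Minimum total distance: 38 min.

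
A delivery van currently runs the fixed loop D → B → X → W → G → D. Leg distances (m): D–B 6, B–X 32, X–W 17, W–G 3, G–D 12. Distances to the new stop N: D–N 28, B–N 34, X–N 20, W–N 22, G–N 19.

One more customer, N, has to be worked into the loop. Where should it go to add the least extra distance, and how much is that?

Insertion cost between consecutive stops i–j is d(i,N) + d(N,j) − d(i,j):
  between D and B: 28 + 34 − 6 = 56
  between B and X: 34 + 20 − 32 = 22
  between X and W: 20 + 22 − 17 = 25
  between W and G: 22 + 19 − 3 = 38
  between G and D: 19 + 28 − 12 = 35
Cheapest insertion is between B and X, adding 22.
New total = 70 + 22 = 92.

Minimum extra distance: 22 m, inserting N between B and X.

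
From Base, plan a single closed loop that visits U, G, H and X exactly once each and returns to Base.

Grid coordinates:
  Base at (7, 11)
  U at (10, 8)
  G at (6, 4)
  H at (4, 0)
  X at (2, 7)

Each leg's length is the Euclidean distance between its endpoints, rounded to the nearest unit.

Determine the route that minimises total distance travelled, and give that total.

27 — the shortest possible round trip.

With 4 stops there are 4!/2 = 12 distinct round trips (a route and its reverse cost the same).
Base → U → G → H → X → Base: 4+6+4+7+6 = 27
Base → U → G → X → H → Base: 4+6+5+7+11 = 33
Base → U → H → G → X → Base: 4+10+4+5+6 = 29
Base → U → H → X → G → Base: 4+10+7+5+7 = 33
Base → U → X → G → H → Base: 4+8+5+4+11 = 32
Base → U → X → H → G → Base: 4+8+7+4+7 = 30
Base → G → U → H → X → Base: 7+6+10+7+6 = 36
Base → G → U → X → H → Base: 7+6+8+7+11 = 39
Base → G → H → U → X → Base: 7+4+10+8+6 = 35
Base → G → X → U → H → Base: 7+5+8+10+11 = 41
Base → H → U → G → X → Base: 11+10+6+5+6 = 38
Base → H → G → U → X → Base: 11+4+6+8+6 = 35
The minimum is 27.
One optimal route: Base → U → G → H → X → Base (or its reverse).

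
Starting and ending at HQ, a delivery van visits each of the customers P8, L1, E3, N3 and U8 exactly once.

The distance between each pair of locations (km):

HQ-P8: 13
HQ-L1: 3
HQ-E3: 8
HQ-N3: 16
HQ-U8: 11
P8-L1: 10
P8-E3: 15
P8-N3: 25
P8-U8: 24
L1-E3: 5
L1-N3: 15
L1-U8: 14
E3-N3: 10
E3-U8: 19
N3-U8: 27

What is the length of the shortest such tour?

Minimum total distance: 76 km.

HQ-P8-L1-E3-N3-U8-HQ: 13+10+5+10+27+11 = 76
HQ-P8-L1-E3-U8-N3-HQ: 13+10+5+19+27+16 = 90
HQ-P8-L1-N3-E3-U8-HQ: 13+10+15+10+19+11 = 78
HQ-P8-L1-N3-U8-E3-HQ: 13+10+15+27+19+8 = 92
HQ-P8-L1-U8-E3-N3-HQ: 13+10+14+19+10+16 = 82
HQ-P8-L1-U8-N3-E3-HQ: 13+10+14+27+10+8 = 82
HQ-P8-E3-L1-N3-U8-HQ: 13+15+5+15+27+11 = 86
HQ-P8-E3-L1-U8-N3-HQ: 13+15+5+14+27+16 = 90
HQ-P8-E3-N3-L1-U8-HQ: 13+15+10+15+14+11 = 78
HQ-P8-E3-N3-U8-L1-HQ: 13+15+10+27+14+3 = 82
HQ-P8-E3-U8-L1-N3-HQ: 13+15+19+14+15+16 = 92
HQ-P8-E3-U8-N3-L1-HQ: 13+15+19+27+15+3 = 92
HQ-P8-N3-L1-E3-U8-HQ: 13+25+15+5+19+11 = 88
HQ-P8-N3-L1-U8-E3-HQ: 13+25+15+14+19+8 = 94
… (46 more)
The minimum is 76.
One optimal route: HQ → P8 → L1 → E3 → N3 → U8 → HQ (or its reverse).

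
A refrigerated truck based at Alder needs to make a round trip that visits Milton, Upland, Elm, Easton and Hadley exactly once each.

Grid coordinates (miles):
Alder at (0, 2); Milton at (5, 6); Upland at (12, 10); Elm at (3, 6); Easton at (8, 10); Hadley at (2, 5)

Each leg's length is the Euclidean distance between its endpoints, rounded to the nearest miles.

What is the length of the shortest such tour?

Minimum total distance: 29 miles.

There are 60 distinct closed tours to check (reversals are equivalent).
Alder-Milton-Upland-Elm-Easton-Hadley-Alder: 6+8+10+6+8+4 = 42
Alder-Milton-Upland-Elm-Hadley-Easton-Alder: 6+8+10+1+8+11 = 44
Alder-Milton-Upland-Easton-Elm-Hadley-Alder: 6+8+4+6+1+4 = 29
Alder-Milton-Upland-Easton-Hadley-Elm-Alder: 6+8+4+8+1+5 = 32
Alder-Milton-Upland-Hadley-Elm-Easton-Alder: 6+8+11+1+6+11 = 43
Alder-Milton-Upland-Hadley-Easton-Elm-Alder: 6+8+11+8+6+5 = 44
Alder-Milton-Elm-Upland-Easton-Hadley-Alder: 6+2+10+4+8+4 = 34
Alder-Milton-Elm-Upland-Hadley-Easton-Alder: 6+2+10+11+8+11 = 48
Alder-Milton-Elm-Easton-Upland-Hadley-Alder: 6+2+6+4+11+4 = 33
Alder-Milton-Elm-Easton-Hadley-Upland-Alder: 6+2+6+8+11+14 = 47
Alder-Milton-Elm-Hadley-Upland-Easton-Alder: 6+2+1+11+4+11 = 35
Alder-Milton-Elm-Hadley-Easton-Upland-Alder: 6+2+1+8+4+14 = 35
Alder-Milton-Easton-Upland-Elm-Hadley-Alder: 6+5+4+10+1+4 = 30
Alder-Milton-Easton-Upland-Hadley-Elm-Alder: 6+5+4+11+1+5 = 32
… (46 more)
The minimum is 29.
One optimal route: Alder → Milton → Upland → Easton → Elm → Hadley → Alder (or its reverse).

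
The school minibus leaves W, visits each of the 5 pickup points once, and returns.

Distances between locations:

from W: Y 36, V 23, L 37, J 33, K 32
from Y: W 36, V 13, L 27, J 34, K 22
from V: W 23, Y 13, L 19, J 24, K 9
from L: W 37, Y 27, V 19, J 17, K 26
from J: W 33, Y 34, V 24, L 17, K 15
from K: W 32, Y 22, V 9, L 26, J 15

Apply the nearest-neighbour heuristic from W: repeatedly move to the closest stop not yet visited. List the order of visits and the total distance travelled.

Nearest-neighbour total = 127; route W → V → K → J → L → Y → W.

From W: distances to unvisited — V=23, K=32, J=33, Y=36, L=37. Nearest is V (23).
From V: distances to unvisited — K=9, Y=13, L=19, J=24. Nearest is K (9).
From K: distances to unvisited — J=15, Y=22, L=26. Nearest is J (15).
From J: distances to unvisited — L=17, Y=34. Nearest is L (17).
From L: distances to unvisited — Y=27. Nearest is Y (27).
Return Y→W: 36.
Total = 23 + 9 + 15 + 17 + 27 + 36 = 127.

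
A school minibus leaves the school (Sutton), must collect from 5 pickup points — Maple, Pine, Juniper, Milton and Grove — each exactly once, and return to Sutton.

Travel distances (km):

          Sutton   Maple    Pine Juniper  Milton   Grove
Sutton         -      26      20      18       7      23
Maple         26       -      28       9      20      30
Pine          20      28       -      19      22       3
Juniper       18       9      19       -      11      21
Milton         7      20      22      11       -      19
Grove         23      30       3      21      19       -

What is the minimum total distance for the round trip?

Shortest round trip = 80 km.

With 5 stops there are 5!/2 = 60 distinct round trips (a route and its reverse cost the same).
Sutton-Maple-Pine-Juniper-Milton-Grove-Sutton: 26+28+19+11+19+23 = 126
Sutton-Maple-Pine-Juniper-Grove-Milton-Sutton: 26+28+19+21+19+7 = 120
Sutton-Maple-Pine-Milton-Juniper-Grove-Sutton: 26+28+22+11+21+23 = 131
Sutton-Maple-Pine-Milton-Grove-Juniper-Sutton: 26+28+22+19+21+18 = 134
Sutton-Maple-Pine-Grove-Juniper-Milton-Sutton: 26+28+3+21+11+7 = 96
Sutton-Maple-Pine-Grove-Milton-Juniper-Sutton: 26+28+3+19+11+18 = 105
Sutton-Maple-Juniper-Pine-Milton-Grove-Sutton: 26+9+19+22+19+23 = 118
Sutton-Maple-Juniper-Pine-Grove-Milton-Sutton: 26+9+19+3+19+7 = 83
Sutton-Maple-Juniper-Milton-Pine-Grove-Sutton: 26+9+11+22+3+23 = 94
Sutton-Maple-Juniper-Milton-Grove-Pine-Sutton: 26+9+11+19+3+20 = 88
Sutton-Maple-Juniper-Grove-Pine-Milton-Sutton: 26+9+21+3+22+7 = 88
Sutton-Maple-Juniper-Grove-Milton-Pine-Sutton: 26+9+21+19+22+20 = 117
Sutton-Maple-Milton-Pine-Juniper-Grove-Sutton: 26+20+22+19+21+23 = 131
Sutton-Maple-Milton-Pine-Grove-Juniper-Sutton: 26+20+22+3+21+18 = 110
… (46 more)
Sutton-Pine-Grove-Maple-Juniper-Milton-Sutton: 20+3+30+9+11+7 = 80  ← best
The minimum is 80.
One optimal route: Sutton → Pine → Grove → Maple → Juniper → Milton → Sutton (or its reverse).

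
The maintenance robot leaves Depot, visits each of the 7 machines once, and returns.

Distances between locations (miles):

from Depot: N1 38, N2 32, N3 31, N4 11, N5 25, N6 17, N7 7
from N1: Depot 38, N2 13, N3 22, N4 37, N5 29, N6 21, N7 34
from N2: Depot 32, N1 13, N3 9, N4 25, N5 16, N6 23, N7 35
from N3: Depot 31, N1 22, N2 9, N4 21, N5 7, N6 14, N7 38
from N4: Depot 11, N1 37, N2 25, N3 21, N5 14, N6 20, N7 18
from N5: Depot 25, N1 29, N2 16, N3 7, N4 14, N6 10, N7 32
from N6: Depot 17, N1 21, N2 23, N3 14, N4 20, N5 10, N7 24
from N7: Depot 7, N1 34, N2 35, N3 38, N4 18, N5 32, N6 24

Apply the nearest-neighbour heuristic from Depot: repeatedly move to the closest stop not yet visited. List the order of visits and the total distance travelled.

From Depot: distances to unvisited — N7=7, N4=11, N6=17, N5=25, N3=31, N2=32, N1=38. Nearest is N7 (7).
From N7: distances to unvisited — N4=18, N6=24, N5=32, N1=34, N2=35, N3=38. Nearest is N4 (18).
From N4: distances to unvisited — N5=14, N6=20, N3=21, N2=25, N1=37. Nearest is N5 (14).
From N5: distances to unvisited — N3=7, N6=10, N2=16, N1=29. Nearest is N3 (7).
From N3: distances to unvisited — N2=9, N6=14, N1=22. Nearest is N2 (9).
From N2: distances to unvisited — N1=13, N6=23. Nearest is N1 (13).
From N1: distances to unvisited — N6=21. Nearest is N6 (21).
Return N6→Depot: 17.
Total = 7 + 18 + 14 + 7 + 9 + 13 + 21 + 17 = 106.

Nearest-neighbour total = 106 miles; route Depot → N7 → N4 → N5 → N3 → N2 → N1 → N6 → Depot.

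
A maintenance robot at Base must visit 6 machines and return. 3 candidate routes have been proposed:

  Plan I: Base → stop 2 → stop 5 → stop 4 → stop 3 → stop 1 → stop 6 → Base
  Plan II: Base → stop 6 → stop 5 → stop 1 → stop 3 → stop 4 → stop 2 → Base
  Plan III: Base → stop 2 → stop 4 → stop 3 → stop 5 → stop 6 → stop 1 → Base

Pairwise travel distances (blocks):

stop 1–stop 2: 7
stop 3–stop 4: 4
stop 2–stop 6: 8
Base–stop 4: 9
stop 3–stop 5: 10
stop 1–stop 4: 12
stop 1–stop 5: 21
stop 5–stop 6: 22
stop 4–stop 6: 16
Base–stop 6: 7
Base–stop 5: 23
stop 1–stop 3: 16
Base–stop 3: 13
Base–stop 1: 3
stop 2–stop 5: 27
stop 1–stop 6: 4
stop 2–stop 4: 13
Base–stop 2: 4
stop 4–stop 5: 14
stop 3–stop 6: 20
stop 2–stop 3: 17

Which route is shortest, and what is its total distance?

Plan I: 4 + 27 + 14 + 4 + 16 + 4 + 7 = 76
Plan II: 7 + 22 + 21 + 16 + 4 + 13 + 4 = 87
Plan III: 4 + 13 + 4 + 10 + 22 + 4 + 3 = 60

60 blocks — Plan III is the shortest.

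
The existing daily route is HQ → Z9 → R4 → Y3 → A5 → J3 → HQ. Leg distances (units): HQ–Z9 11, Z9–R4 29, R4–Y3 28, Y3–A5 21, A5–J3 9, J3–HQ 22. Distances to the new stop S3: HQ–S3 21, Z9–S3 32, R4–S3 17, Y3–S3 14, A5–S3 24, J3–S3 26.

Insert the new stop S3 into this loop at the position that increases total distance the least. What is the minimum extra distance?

Insertion cost between consecutive stops i–j is d(i,S3) + d(S3,j) − d(i,j):
  between HQ and Z9: 21 + 32 − 11 = 42
  between Z9 and R4: 32 + 17 − 29 = 20
  between R4 and Y3: 17 + 14 − 28 = 3
  between Y3 and A5: 14 + 24 − 21 = 17
  between A5 and J3: 24 + 26 − 9 = 41
  between J3 and HQ: 26 + 21 − 22 = 25
Cheapest insertion is between R4 and Y3, adding 3.
New total = 120 + 3 = 123.

Adding 3 by placing S3 on the R4–Y3 leg.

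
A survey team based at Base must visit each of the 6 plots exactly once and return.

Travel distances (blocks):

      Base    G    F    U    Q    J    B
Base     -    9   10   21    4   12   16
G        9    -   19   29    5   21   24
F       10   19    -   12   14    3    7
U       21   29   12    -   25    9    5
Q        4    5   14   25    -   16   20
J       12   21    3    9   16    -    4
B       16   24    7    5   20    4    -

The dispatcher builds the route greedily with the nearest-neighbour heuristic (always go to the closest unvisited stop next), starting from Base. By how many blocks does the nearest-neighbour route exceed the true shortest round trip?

Base: Q=4, G=9, F=10, J=12, B=16, U=21 ⇒ Q
Q: G=5, F=14, J=16, B=20, U=25 ⇒ G
G: F=19, J=21, B=24, U=29 ⇒ F
F: J=3, B=7, U=12 ⇒ J
J: B=4, U=9 ⇒ B
B: U=5 ⇒ U
NN route Base → Q → G → F → J → B → U → Base costs 61.
Optimal: Base → F → J → U → B → G → Q → Base costs 60 (by enumerating all 360 distinct tours).
Excess = 61 − 60 = 1.

The nearest-neighbour route is 1 blocks longer than optimal.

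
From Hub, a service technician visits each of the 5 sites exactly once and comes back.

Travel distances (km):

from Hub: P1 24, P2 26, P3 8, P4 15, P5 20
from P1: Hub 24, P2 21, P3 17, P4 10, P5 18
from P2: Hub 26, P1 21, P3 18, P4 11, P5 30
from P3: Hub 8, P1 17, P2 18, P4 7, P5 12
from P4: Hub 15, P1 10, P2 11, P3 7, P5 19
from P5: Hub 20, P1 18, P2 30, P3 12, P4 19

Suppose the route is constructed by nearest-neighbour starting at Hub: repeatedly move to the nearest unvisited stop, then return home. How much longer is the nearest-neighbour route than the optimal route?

From Hub: P3=8, P4=15, P5=20, P1=24, P2=26 → choose P3 (8).
From P3: P4=7, P5=12, P1=17, P2=18 → choose P4 (7).
From P4: P1=10, P2=11, P5=19 → choose P1 (10).
From P1: P5=18, P2=21 → choose P5 (18).
From P5: P2=30 → choose P2 (30).
NN route Hub → P3 → P4 → P1 → P5 → P2 → Hub costs 99.
Optimal: Hub → P2 → P4 → P1 → P5 → P3 → Hub costs 85 (by enumerating all 60 distinct tours).
Excess = 99 − 85 = 14.

The nearest-neighbour route is 14 km longer than optimal.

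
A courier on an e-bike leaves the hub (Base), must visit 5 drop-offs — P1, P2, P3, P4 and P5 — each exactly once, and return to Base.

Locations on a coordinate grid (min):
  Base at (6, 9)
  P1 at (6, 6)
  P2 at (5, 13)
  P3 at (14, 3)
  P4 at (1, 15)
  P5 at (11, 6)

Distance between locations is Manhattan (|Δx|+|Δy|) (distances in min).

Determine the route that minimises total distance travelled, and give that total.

Minimum total distance: 50 min.

With 5 stops there are 5!/2 = 60 distinct round trips (a route and its reverse cost the same).
Base - P1 - P2 - P3 - P4 - P5 - Base: 3+8+19+25+19+8 = 82
Base - P1 - P2 - P3 - P5 - P4 - Base: 3+8+19+6+19+11 = 66
Base - P1 - P2 - P4 - P3 - P5 - Base: 3+8+6+25+6+8 = 56
Base - P1 - P2 - P4 - P5 - P3 - Base: 3+8+6+19+6+14 = 56
Base - P1 - P2 - P5 - P3 - P4 - Base: 3+8+13+6+25+11 = 66
Base - P1 - P2 - P5 - P4 - P3 - Base: 3+8+13+19+25+14 = 82
Base - P1 - P3 - P2 - P4 - P5 - Base: 3+11+19+6+19+8 = 66
Base - P1 - P3 - P2 - P5 - P4 - Base: 3+11+19+13+19+11 = 76
Base - P1 - P3 - P4 - P2 - P5 - Base: 3+11+25+6+13+8 = 66
Base - P1 - P3 - P4 - P5 - P2 - Base: 3+11+25+19+13+5 = 76
Base - P1 - P3 - P5 - P2 - P4 - Base: 3+11+6+13+6+11 = 50
Base - P1 - P3 - P5 - P4 - P2 - Base: 3+11+6+19+6+5 = 50
Base - P1 - P4 - P2 - P3 - P5 - Base: 3+14+6+19+6+8 = 56
Base - P1 - P4 - P2 - P5 - P3 - Base: 3+14+6+13+6+14 = 56
… (46 more)
The minimum is 50.
One optimal route: Base → P1 → P3 → P5 → P2 → P4 → Base (or its reverse).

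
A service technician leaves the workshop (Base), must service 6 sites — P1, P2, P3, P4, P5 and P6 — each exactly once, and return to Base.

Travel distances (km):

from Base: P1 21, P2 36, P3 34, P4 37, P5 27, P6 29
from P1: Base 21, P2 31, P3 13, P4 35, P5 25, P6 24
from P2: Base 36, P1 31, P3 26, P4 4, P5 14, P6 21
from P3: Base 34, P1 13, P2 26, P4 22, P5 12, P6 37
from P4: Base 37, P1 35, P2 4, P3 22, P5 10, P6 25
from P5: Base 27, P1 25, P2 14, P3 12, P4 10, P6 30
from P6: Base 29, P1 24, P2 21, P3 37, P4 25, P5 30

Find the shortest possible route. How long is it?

There are 360 distinct closed tours to check (reversals are equivalent).
Base - P1 - P2 - P3 - P4 - P5 - P6 - Base: 21+31+26+22+10+30+29 = 169
Base - P1 - P2 - P3 - P4 - P6 - P5 - Base: 21+31+26+22+25+30+27 = 182
Base - P1 - P2 - P3 - P5 - P4 - P6 - Base: 21+31+26+12+10+25+29 = 154
Base - P1 - P2 - P3 - P5 - P6 - P4 - Base: 21+31+26+12+30+25+37 = 182
Base - P1 - P2 - P3 - P6 - P4 - P5 - Base: 21+31+26+37+25+10+27 = 177
Base - P1 - P2 - P3 - P6 - P5 - P4 - Base: 21+31+26+37+30+10+37 = 192
Base - P1 - P2 - P4 - P3 - P5 - P6 - Base: 21+31+4+22+12+30+29 = 149
Base - P1 - P2 - P4 - P3 - P6 - P5 - Base: 21+31+4+22+37+30+27 = 172
… (352 more)
Base - P1 - P3 - P5 - P4 - P2 - P6 - Base: 21+13+12+10+4+21+29 = 110  ← best
The minimum is 110.
One optimal route: Base → P1 → P3 → P5 → P4 → P2 → P6 → Base (or its reverse).

110 km — the shortest possible round trip.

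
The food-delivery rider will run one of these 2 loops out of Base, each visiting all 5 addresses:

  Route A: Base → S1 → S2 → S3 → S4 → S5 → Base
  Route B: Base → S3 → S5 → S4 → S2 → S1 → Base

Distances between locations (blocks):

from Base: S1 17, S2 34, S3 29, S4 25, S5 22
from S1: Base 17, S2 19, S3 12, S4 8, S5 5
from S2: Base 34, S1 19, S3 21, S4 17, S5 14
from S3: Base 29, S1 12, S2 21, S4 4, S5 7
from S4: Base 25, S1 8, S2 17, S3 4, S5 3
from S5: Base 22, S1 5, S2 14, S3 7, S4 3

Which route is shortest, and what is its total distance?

86 blocks — Route A is the shortest.

Route A: 17 + 19 + 21 + 4 + 3 + 22 = 86
Route B: 29 + 7 + 3 + 17 + 19 + 17 = 92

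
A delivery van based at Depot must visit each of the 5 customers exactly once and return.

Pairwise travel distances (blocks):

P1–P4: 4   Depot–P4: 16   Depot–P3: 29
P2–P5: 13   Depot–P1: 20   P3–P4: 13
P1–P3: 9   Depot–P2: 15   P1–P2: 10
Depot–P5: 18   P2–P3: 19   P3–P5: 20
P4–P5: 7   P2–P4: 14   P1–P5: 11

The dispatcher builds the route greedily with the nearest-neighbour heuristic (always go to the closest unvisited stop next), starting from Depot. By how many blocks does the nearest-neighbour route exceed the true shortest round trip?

The nearest-neighbour route is 13 blocks longer than optimal.

From Depot: P2=15, P4=16, P5=18, P1=20, P3=29 → choose P2 (15).
From P2: P1=10, P5=13, P4=14, P3=19 → choose P1 (10).
From P1: P4=4, P3=9, P5=11 → choose P4 (4).
From P4: P5=7, P3=13 → choose P5 (7).
From P5: P3=20 → choose P3 (20).
NN route Depot → P2 → P1 → P4 → P5 → P3 → Depot costs 85.
Optimal: Depot → P2 → P1 → P3 → P4 → P5 → Depot costs 72 (by enumerating all 60 distinct tours).
Excess = 85 − 72 = 13.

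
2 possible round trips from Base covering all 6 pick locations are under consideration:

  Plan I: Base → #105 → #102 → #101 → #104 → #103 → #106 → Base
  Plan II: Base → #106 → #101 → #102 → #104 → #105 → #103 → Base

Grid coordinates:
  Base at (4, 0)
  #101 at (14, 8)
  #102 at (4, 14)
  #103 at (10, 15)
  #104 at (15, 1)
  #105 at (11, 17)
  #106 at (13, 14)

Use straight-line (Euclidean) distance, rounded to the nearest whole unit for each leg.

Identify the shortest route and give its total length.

80 — Plan I is the shortest.

Plan I: 18 + 8 + 12 + 7 + 15 + 3 + 17 = 80
Plan II: 17 + 6 + 12 + 17 + 16 + 2 + 16 = 86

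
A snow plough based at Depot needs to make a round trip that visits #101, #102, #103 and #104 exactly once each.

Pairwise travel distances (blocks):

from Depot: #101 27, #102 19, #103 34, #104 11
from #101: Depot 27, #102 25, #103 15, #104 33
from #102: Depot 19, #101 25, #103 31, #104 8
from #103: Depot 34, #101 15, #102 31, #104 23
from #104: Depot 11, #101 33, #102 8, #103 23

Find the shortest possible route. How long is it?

With 4 stops there are 4!/2 = 12 distinct round trips (a route and its reverse cost the same).
Depot - #101 - #102 - #103 - #104 - Depot: 27+25+31+23+11 = 117
Depot - #101 - #102 - #104 - #103 - Depot: 27+25+8+23+34 = 117
Depot - #101 - #103 - #102 - #104 - Depot: 27+15+31+8+11 = 92
Depot - #101 - #103 - #104 - #102 - Depot: 27+15+23+8+19 = 92
Depot - #101 - #104 - #102 - #103 - Depot: 27+33+8+31+34 = 133
Depot - #101 - #104 - #103 - #102 - Depot: 27+33+23+31+19 = 133
Depot - #102 - #101 - #103 - #104 - Depot: 19+25+15+23+11 = 93
Depot - #102 - #101 - #104 - #103 - Depot: 19+25+33+23+34 = 134
Depot - #102 - #103 - #101 - #104 - Depot: 19+31+15+33+11 = 109
Depot - #102 - #104 - #101 - #103 - Depot: 19+8+33+15+34 = 109
Depot - #103 - #101 - #102 - #104 - Depot: 34+15+25+8+11 = 93
Depot - #103 - #102 - #101 - #104 - Depot: 34+31+25+33+11 = 134
The minimum is 92.
One optimal route: Depot → #101 → #103 → #102 → #104 → Depot (or its reverse).

92 blocks — the shortest possible round trip.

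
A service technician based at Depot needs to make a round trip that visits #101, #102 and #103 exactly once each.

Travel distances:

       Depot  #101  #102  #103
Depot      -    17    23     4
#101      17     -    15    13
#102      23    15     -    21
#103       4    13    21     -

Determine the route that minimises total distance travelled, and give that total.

Minimum total distance: 55.

With 3 stops there are 3!/2 = 3 distinct round trips (a route and its reverse cost the same).
Depot → #101 → #102 → #103 → Depot: 17+15+21+4 = 57
Depot → #101 → #103 → #102 → Depot: 17+13+21+23 = 74
Depot → #102 → #101 → #103 → Depot: 23+15+13+4 = 55
The minimum is 55.
One optimal route: Depot → #102 → #101 → #103 → Depot (or its reverse).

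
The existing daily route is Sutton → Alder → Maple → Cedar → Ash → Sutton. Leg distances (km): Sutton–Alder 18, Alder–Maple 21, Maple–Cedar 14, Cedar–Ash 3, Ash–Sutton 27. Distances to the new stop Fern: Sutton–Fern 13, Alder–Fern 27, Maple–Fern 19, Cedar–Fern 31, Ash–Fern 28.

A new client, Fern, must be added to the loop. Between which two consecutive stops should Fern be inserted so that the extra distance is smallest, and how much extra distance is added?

Adding 14 km by placing Fern on the Ash–Sutton leg.

Insertion cost between consecutive stops i–j is d(i,Fern) + d(Fern,j) − d(i,j):
  between Sutton and Alder: 13 + 27 − 18 = 22
  between Alder and Maple: 27 + 19 − 21 = 25
  between Maple and Cedar: 19 + 31 − 14 = 36
  between Cedar and Ash: 31 + 28 − 3 = 56
  between Ash and Sutton: 28 + 13 − 27 = 14
Cheapest insertion is between Ash and Sutton, adding 14.
New total = 83 + 14 = 97.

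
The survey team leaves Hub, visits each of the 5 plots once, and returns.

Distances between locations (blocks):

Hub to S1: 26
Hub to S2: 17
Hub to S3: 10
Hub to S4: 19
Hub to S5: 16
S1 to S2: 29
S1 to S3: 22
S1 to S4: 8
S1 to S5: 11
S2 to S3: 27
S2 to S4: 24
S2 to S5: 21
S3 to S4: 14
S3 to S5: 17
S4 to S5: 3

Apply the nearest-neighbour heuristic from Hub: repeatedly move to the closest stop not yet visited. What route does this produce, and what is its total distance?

Total distance 84 blocks via the nearest-neighbour route Hub → S3 → S4 → S5 → S1 → S2 → Hub.

Hub → [S3:10 / S5:16 / S2:17 / S4:19 / S1:26] → S3 (10)
S3 → [S4:14 / S5:17 / S1:22 / S2:27] → S4 (14)
S4 → [S5:3 / S1:8 / S2:24] → S5 (3)
S5 → [S1:11 / S2:21] → S1 (11)
S1 → [S2:29] → S2 (29)
Return S2→Hub: 17.
Total = 10 + 14 + 3 + 11 + 29 + 17 = 84.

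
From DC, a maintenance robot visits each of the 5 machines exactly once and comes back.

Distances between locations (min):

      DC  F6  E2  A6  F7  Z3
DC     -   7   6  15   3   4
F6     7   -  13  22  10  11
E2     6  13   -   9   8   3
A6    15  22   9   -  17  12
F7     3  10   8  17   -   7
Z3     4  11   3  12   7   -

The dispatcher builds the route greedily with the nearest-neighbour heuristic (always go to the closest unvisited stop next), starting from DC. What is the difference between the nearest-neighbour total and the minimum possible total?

1 min longer than the optimal tour.

DC: F7=3, Z3=4, E2=6, F6=7, A6=15 ⇒ F7
F7: Z3=7, E2=8, F6=10, A6=17 ⇒ Z3
Z3: E2=3, F6=11, A6=12 ⇒ E2
E2: A6=9, F6=13 ⇒ A6
A6: F6=22 ⇒ F6
NN route DC → F7 → Z3 → E2 → A6 → F6 → DC costs 51.
Optimal: DC → F6 → F7 → E2 → A6 → Z3 → DC costs 50 (by enumerating all 60 distinct tours).
Excess = 51 − 50 = 1.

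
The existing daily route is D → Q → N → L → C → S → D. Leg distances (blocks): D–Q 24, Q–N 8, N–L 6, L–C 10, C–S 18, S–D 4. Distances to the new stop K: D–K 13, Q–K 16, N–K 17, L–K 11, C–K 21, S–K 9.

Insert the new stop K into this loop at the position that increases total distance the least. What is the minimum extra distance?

Insertion cost between consecutive stops i–j is d(i,K) + d(K,j) − d(i,j):
  between D and Q: 13 + 16 − 24 = 5
  between Q and N: 16 + 17 − 8 = 25
  between N and L: 17 + 11 − 6 = 22
  between L and C: 11 + 21 − 10 = 22
  between C and S: 21 + 9 − 18 = 12
  between S and D: 9 + 13 − 4 = 18
Cheapest insertion is between D and Q, adding 5.
New total = 70 + 5 = 75.

Minimum extra distance: 5 blocks, inserting K between D and Q.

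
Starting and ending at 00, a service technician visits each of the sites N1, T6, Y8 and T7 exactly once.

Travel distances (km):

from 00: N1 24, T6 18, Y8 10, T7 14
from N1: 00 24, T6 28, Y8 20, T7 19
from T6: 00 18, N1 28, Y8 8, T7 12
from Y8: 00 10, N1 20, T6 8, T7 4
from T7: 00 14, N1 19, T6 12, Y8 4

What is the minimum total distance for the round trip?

There are 12 distinct closed tours to check (reversals are equivalent).
00-N1-T6-Y8-T7-00: 24+28+8+4+14 = 78
00-N1-T6-T7-Y8-00: 24+28+12+4+10 = 78
00-N1-Y8-T6-T7-00: 24+20+8+12+14 = 78
00-N1-Y8-T7-T6-00: 24+20+4+12+18 = 78
00-N1-T7-T6-Y8-00: 24+19+12+8+10 = 73
00-N1-T7-Y8-T6-00: 24+19+4+8+18 = 73
00-T6-N1-Y8-T7-00: 18+28+20+4+14 = 84
00-T6-N1-T7-Y8-00: 18+28+19+4+10 = 79
00-T6-Y8-N1-T7-00: 18+8+20+19+14 = 79
00-T6-T7-N1-Y8-00: 18+12+19+20+10 = 79
00-Y8-N1-T6-T7-00: 10+20+28+12+14 = 84
00-Y8-T6-N1-T7-00: 10+8+28+19+14 = 79
The minimum is 73.
One optimal route: 00 → N1 → T7 → T6 → Y8 → 00 (or its reverse).

Shortest round trip = 73 km.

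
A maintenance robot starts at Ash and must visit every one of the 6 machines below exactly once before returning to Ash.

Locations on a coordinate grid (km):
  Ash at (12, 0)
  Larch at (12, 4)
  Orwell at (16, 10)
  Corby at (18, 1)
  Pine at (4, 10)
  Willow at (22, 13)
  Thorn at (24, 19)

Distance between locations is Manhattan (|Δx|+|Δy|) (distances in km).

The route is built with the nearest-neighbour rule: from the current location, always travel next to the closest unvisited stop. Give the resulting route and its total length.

From Ash: distances to unvisited — Larch=4, Corby=7, Orwell=14, Pine=18, Willow=23, Thorn=31. Nearest is Larch (4).
From Larch: distances to unvisited — Corby=9, Orwell=10, Pine=14, Willow=19, Thorn=27. Nearest is Corby (9).
From Corby: distances to unvisited — Orwell=11, Willow=16, Pine=23, Thorn=24. Nearest is Orwell (11).
From Orwell: distances to unvisited — Willow=9, Pine=12, Thorn=17. Nearest is Willow (9).
From Willow: distances to unvisited — Thorn=8, Pine=21. Nearest is Thorn (8).
From Thorn: distances to unvisited — Pine=29. Nearest is Pine (29).
Return Pine→Ash: 18.
Total = 4 + 9 + 11 + 9 + 8 + 29 + 18 = 88.

Nearest-neighbour total = 88 km; route Ash → Larch → Corby → Orwell → Willow → Thorn → Pine → Ash.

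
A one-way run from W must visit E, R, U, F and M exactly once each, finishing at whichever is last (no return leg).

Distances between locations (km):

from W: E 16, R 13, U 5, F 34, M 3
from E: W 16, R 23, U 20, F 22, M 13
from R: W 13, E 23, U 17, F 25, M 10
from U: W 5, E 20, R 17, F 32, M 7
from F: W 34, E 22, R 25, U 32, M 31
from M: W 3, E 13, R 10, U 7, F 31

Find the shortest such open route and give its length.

Minimum one-way distance = 67 km.

There are 5! = 120 possible orderings.
W - E - R - U - F - M: 16+23+17+32+31 = 119
W - E - R - U - M - F: 16+23+17+7+31 = 94
W - E - R - F - U - M: 16+23+25+32+7 = 103
W - E - R - F - M - U: 16+23+25+31+7 = 102
W - E - R - M - U - F: 16+23+10+7+32 = 88
W - E - R - M - F - U: 16+23+10+31+32 = 112
W - E - U - R - F - M: 16+20+17+25+31 = 109
W - E - U - R - M - F: 16+20+17+10+31 = 94
W - E - U - F - R - M: 16+20+32+25+10 = 103
W - E - U - F - M - R: 16+20+32+31+10 = 109
W - E - U - M - R - F: 16+20+7+10+25 = 78
W - E - U - M - F - R: 16+20+7+31+25 = 99
W - E - F - R - U - M: 16+22+25+17+7 = 87
W - E - F - R - M - U: 16+22+25+10+7 = 80
… (106 more)
W - U - R - M - E - F: 5+17+10+13+22 = 67  ← best
The minimum is 67.
One shortest path: W → U → R → M → E → F.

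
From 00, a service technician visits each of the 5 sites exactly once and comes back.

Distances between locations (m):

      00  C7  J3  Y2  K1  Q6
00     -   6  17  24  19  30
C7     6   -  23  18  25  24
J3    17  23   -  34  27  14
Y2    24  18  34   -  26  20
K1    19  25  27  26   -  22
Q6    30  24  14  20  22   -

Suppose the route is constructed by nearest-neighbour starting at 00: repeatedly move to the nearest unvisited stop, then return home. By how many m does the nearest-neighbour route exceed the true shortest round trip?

00: C7=6, J3=17, K1=19, Y2=24, Q6=30 ⇒ C7
C7: Y2=18, J3=23, Q6=24, K1=25 ⇒ Y2
Y2: Q6=20, K1=26, J3=34 ⇒ Q6
Q6: J3=14, K1=22 ⇒ J3
J3: K1=27 ⇒ K1
NN route 00 → C7 → Y2 → Q6 → J3 → K1 → 00 costs 104.
Optimal: 00 → C7 → Y2 → K1 → Q6 → J3 → 00 costs 103 (by enumerating all 60 distinct tours).
Excess = 104 − 103 = 1.

Excess over optimum: 1 m.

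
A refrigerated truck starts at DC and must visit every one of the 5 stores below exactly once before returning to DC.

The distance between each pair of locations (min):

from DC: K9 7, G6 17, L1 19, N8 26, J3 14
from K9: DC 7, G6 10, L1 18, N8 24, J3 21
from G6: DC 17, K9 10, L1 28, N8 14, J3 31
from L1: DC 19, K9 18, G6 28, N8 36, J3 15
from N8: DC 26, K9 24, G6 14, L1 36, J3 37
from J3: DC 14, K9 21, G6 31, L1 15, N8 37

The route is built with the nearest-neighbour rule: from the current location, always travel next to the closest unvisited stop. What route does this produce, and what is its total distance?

From DC: distances to unvisited — K9=7, J3=14, G6=17, L1=19, N8=26. Nearest is K9 (7).
From K9: distances to unvisited — G6=10, L1=18, J3=21, N8=24. Nearest is G6 (10).
From G6: distances to unvisited — N8=14, L1=28, J3=31. Nearest is N8 (14).
From N8: distances to unvisited — L1=36, J3=37. Nearest is L1 (36).
From L1: distances to unvisited — J3=15. Nearest is J3 (15).
Return J3→DC: 14.
Total = 7 + 10 + 14 + 36 + 15 + 14 = 96.

96 min along DC → K9 → G6 → N8 → L1 → J3 → DC.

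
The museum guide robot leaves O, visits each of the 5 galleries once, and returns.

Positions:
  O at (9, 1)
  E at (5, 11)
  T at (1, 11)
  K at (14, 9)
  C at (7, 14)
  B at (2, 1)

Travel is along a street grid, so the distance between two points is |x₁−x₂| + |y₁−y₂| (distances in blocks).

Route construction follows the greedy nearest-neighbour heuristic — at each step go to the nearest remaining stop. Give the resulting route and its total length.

Total distance 52 blocks via the nearest-neighbour route O → B → T → E → C → K → O.

At O the remaining stops are B 7, K 13, E 14, C 15, T 18; go to B.
At B the remaining stops are T 11, E 13, C 18, K 20; go to T.
At T the remaining stops are E 4, C 9, K 15; go to E.
At E the remaining stops are C 5, K 11; go to C.
At C the remaining stops are K 12; go to K.
Return K→O: 13.
Total = 7 + 11 + 4 + 5 + 12 + 13 = 52.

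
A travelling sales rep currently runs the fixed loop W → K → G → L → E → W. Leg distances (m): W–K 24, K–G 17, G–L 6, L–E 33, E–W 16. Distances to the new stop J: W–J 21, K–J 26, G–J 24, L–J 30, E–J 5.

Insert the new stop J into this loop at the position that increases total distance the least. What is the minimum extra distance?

Minimum extra distance: 2 m, inserting J between L and E.

Insertion cost between consecutive stops i–j is d(i,J) + d(J,j) − d(i,j):
  between W and K: 21 + 26 − 24 = 23
  between K and G: 26 + 24 − 17 = 33
  between G and L: 24 + 30 − 6 = 48
  between L and E: 30 + 5 − 33 = 2
  between E and W: 5 + 21 − 16 = 10
Cheapest insertion is between L and E, adding 2.
New total = 96 + 2 = 98.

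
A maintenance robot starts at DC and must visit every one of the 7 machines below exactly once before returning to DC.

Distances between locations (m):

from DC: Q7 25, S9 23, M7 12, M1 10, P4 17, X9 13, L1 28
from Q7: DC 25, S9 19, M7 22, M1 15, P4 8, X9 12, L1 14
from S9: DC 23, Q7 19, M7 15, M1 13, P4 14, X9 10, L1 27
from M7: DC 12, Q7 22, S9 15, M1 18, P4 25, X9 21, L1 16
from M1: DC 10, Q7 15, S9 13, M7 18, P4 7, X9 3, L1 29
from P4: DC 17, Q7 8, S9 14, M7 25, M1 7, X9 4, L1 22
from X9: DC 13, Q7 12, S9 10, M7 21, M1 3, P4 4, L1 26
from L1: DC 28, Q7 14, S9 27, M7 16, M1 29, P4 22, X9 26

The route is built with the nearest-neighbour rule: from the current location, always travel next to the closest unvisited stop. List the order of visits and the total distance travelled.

93 m along DC → M1 → X9 → P4 → Q7 → L1 → M7 → S9 → DC.

At DC the remaining stops are M1 10, M7 12, X9 13, P4 17, S9 23, Q7 25, L1 28; go to M1.
At M1 the remaining stops are X9 3, P4 7, S9 13, Q7 15, M7 18, L1 29; go to X9.
At X9 the remaining stops are P4 4, S9 10, Q7 12, M7 21, L1 26; go to P4.
At P4 the remaining stops are Q7 8, S9 14, L1 22, M7 25; go to Q7.
At Q7 the remaining stops are L1 14, S9 19, M7 22; go to L1.
At L1 the remaining stops are M7 16, S9 27; go to M7.
At M7 the remaining stops are S9 15; go to S9.
Return S9→DC: 23.
Total = 10 + 3 + 4 + 8 + 14 + 16 + 15 + 23 = 93.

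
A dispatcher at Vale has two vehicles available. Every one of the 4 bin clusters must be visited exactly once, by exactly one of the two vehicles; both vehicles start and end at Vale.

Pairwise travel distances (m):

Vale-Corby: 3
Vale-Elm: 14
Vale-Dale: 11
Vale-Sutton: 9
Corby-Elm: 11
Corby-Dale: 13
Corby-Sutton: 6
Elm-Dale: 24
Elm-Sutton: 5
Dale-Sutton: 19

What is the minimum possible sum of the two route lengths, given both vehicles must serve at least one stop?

Check every non-empty split of the stops between the two vehicles; for each half take its own optimal tour:
  {Corby} + {Elm, Dale, Sutton}: 6 + 49 = 55
  {Elm} + {Corby, Dale, Sutton}: 28 + 39 = 67
  {Corby, Elm} + {Dale, Sutton}: 28 + 39 = 67
  {Dale} + {Corby, Elm, Sutton}: 22 + 28 = 50
  {Corby, Dale} + {Elm, Sutton}: 27 + 28 = 55
  {Elm, Dale} + {Corby, Sutton}: 49 + 18 = 67
  … (7 splits in total)
Best: vehicle 1 Vale → Dale → Vale = 22; vehicle 2 Vale → Corby → Elm → Sutton → Vale = 28; combined 50.

50 m — the smallest possible combined total.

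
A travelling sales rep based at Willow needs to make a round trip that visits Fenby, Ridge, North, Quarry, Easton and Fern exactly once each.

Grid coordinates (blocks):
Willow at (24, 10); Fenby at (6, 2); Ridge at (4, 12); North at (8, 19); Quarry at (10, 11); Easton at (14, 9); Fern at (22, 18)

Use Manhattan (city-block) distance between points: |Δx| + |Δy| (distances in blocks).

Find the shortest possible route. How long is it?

78 blocks — the shortest possible round trip.

Willow→Fenby→Ridge→North→Quarry→Easton→Fern→Willow: 26+12+11+10+6+17+10 = 92
Willow→Fenby→Ridge→North→Quarry→Fern→Easton→Willow: 26+12+11+10+19+17+11 = 106
Willow→Fenby→Ridge→North→Easton→Quarry→Fern→Willow: 26+12+11+16+6+19+10 = 100
Willow→Fenby→Ridge→North→Easton→Fern→Quarry→Willow: 26+12+11+16+17+19+15 = 116
Willow→Fenby→Ridge→North→Fern→Quarry→Easton→Willow: 26+12+11+15+19+6+11 = 100
Willow→Fenby→Ridge→North→Fern→Easton→Quarry→Willow: 26+12+11+15+17+6+15 = 102
Willow→Fenby→Ridge→Quarry→North→Easton→Fern→Willow: 26+12+7+10+16+17+10 = 98
Willow→Fenby→Ridge→Quarry→North→Fern→Easton→Willow: 26+12+7+10+15+17+11 = 98
… (352 more)
Willow→Easton→Quarry→Fenby→Ridge→North→Fern→Willow: 11+6+13+12+11+15+10 = 78  ← best
The minimum is 78.
One optimal route: Willow → Easton → Quarry → Fenby → Ridge → North → Fern → Willow (or its reverse).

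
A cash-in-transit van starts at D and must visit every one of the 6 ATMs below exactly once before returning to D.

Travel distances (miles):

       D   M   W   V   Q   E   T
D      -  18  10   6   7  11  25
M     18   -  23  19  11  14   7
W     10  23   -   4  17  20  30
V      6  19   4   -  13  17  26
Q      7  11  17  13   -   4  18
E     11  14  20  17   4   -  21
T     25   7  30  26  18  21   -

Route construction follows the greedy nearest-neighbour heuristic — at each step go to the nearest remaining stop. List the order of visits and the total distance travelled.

Nearest-neighbour total = 77 miles; route D → V → W → Q → E → M → T → D.

D → [V:6 / Q:7 / W:10 / E:11 / M:18 / T:25] → V (6)
V → [W:4 / Q:13 / E:17 / M:19 / T:26] → W (4)
W → [Q:17 / E:20 / M:23 / T:30] → Q (17)
Q → [E:4 / M:11 / T:18] → E (4)
E → [M:14 / T:21] → M (14)
M → [T:7] → T (7)
Return T→D: 25.
Total = 6 + 4 + 17 + 4 + 14 + 7 + 25 = 77.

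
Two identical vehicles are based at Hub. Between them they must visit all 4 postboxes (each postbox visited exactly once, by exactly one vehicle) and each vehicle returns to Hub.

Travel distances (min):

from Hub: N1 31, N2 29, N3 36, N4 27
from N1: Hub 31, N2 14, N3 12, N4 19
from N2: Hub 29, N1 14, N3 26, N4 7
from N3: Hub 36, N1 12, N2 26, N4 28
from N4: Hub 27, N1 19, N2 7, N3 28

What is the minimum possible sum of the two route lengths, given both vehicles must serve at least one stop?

There are 2^3 − 1 = 7 ways to divide the 4 stops into two non-empty groups. For each, the best each vehicle can do is its own shortest tour through its group:
  {N1} + {N2, N3, N4}: 62 + 96 = 158
  {N2} + {N1, N3, N4}: 58 + 94 = 152
  {N1, N2} + {N3, N4}: 74 + 91 = 165
  {N3} + {N1, N2, N4}: 72 + 79 = 151
  {N1, N3} + {N2, N4}: 79 + 63 = 142
  {N2, N3} + {N1, N4}: 91 + 77 = 168
  … (7 splits in total)
Best: vehicle 1 Hub → N1 → N3 → Hub = 79; vehicle 2 Hub → N2 → N4 → Hub = 63; combined 142.

142 min — the smallest possible combined total.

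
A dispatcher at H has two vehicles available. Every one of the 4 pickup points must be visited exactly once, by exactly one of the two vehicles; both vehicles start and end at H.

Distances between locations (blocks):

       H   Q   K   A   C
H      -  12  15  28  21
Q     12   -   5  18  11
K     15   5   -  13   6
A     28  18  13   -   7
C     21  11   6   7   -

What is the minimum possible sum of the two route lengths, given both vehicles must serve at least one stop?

Minimum combined distance: 80 blocks.

There are 2^3 − 1 = 7 ways to divide the 4 stops into two non-empty groups. For each, the best each vehicle can do is its own shortest tour through its group:
  {Q} + {K, A, C}: 24 + 56 = 80
  {K} + {Q, A, C}: 30 + 58 = 88
  {Q, K} + {A, C}: 32 + 56 = 88
  {A} + {Q, K, C}: 56 + 44 = 100
  {Q, A} + {K, C}: 58 + 42 = 100
  {K, A} + {Q, C}: 56 + 44 = 100
  … (7 splits in total)
Best: vehicle 1 H → Q → H = 24; vehicle 2 H → K → A → C → H = 56; combined 80.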